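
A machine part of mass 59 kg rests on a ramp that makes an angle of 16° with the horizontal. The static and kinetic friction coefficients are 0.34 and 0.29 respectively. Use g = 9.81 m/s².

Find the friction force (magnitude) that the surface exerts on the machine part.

The normal reaction is N = m g cos θ = 556.4 N.
Along the slope the weight component is m g sin θ = 159.5 N; friction must supply exactly this, acting up-slope.
Maximum static friction available: μ_s N = 0.34 × 556.4 = 189.2 N.
Since |159.5| ≤ 189.2 N, no slip — friction simply equals what equilibrium demands.

f ≈ 160 N (up the incline)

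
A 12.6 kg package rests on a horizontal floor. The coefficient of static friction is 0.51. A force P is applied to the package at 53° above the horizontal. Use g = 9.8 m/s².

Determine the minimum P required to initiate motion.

N = m g − P sin α (the pull lifts the package).
At impending slip, P cos α = μ_s N = μ_s (m g − P sin α).
Solving: P (cos α + μ_s sin α) = μ_s m g → P = 0.51×123/(cos 53° + 0.51 sin 53°) = 63/1.009 = 62.4 N.

P ≈ 62.4 N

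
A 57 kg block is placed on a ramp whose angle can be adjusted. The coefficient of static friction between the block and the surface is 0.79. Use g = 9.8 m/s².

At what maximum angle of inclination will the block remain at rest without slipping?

θ_max ≈ 38.3°

At the slip threshold, m g sin θ = μ_s · m g cos θ, so tan θ = μ_s.
θ_max = arctan(0.79) = 38.3°.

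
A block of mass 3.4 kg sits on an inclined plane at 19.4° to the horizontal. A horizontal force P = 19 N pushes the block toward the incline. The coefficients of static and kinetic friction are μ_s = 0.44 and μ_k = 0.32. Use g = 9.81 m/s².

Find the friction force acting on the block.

f ≈ 6.84 N (down the incline)

Resolve perpendicular to the incline: N = m g cos θ + P sin θ = 3.4×9.81×cos 19.4° + 19×sin 19.4° = 37.77 N.
Along the incline, the net driving force (taking up-slope positive) is P cos θ − m g sin θ = 17.92 − 11.08 = 6.842 N, so equilibrium requires friction f = -6.842 N (down-slope).
The limit of static friction is μ_s N = 16.62 N.
|f_req| = 6.842 ≤ 16.62 N → the block is in equilibrium; friction equals the required value.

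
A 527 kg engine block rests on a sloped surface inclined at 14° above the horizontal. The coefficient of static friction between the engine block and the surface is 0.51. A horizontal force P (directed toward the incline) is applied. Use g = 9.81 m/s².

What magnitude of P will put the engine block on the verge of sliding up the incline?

P ≈ 4500 N

At impending motion up the slope, friction acts down-slope at its limit: f = μ_s N.
Perpendicular to the incline: N = m g cos θ + P sin θ.
Along the incline: P cos θ = m g sin θ + μ_s N = m g sin θ + μ_s (m g cos θ + P sin θ).
Solving, P (cos θ − μ_s sin θ) = m g (sin θ + μ_s cos θ), so P = 527×9.81×(sin 14° + 0.51 cos 14°)/(cos 14° − 0.51 sin 14°) = 5170×0.7368/0.8469 = 4500 N.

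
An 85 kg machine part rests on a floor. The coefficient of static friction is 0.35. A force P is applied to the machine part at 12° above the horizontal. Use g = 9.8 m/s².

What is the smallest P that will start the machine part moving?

P ≈ 277 N

N = m g − P sin α (the pull lifts the machine part).
At impending slip, P cos α = μ_s N = μ_s (m g − P sin α).
Solving: P (cos α + μ_s sin α) = μ_s m g → P = 0.35×833/(cos 12° + 0.35 sin 12°) = 292/1.051 = 277 N.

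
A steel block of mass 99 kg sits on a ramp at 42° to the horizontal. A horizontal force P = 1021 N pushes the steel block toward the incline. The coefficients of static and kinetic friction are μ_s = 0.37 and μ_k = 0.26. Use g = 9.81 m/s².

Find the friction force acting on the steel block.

Resolve perpendicular to the incline: N = m g cos θ + P sin θ = 99×9.81×cos 42° + 1021×sin 42° = 1405 N.
Along the incline, the net driving force (taking up-slope positive) is P cos θ − m g sin θ = 758.8 − 649.9 = 108.9 N, so equilibrium requires friction f = -108.9 N (down-slope).
The limit of static friction is μ_s N = 519.8 N.
Since 108.9 N is within the 519.8 N limit, the steel block stays put and friction is exactly 109 N.

f ≈ 109 N (down the incline)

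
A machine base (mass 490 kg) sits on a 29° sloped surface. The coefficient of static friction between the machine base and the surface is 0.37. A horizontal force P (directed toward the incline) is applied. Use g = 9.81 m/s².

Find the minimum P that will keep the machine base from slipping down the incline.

P_min ≈ 735 N

The machine base tends to slide down (tan θ > μ_s), so at the point of impending slip friction acts up-slope at its limit: f = μ_s N.
Perpendicular to the incline: N = m g cos θ + P sin θ.
Along the incline: P cos θ + μ_s N = m g sin θ, i.e. P cos θ + μ_s (m g cos θ + P sin θ) = m g sin θ.
Solving, P (cos θ + μ_s sin θ) = m g (sin θ − μ_s cos θ), so P = 4810×0.1612/1.054 = 735 N.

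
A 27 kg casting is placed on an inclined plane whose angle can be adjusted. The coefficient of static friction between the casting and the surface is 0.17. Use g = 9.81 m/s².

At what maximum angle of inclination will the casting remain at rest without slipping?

θ_max ≈ 9.65°

At the slip threshold, m g sin θ = μ_s · m g cos θ, so tan θ = μ_s.
θ_max = arctan(0.17) = 9.65°.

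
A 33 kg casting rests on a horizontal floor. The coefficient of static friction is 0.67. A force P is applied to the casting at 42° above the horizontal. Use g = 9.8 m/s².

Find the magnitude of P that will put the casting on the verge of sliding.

N = m g − P sin α (the pull lifts the casting).
At impending slip, P cos α = μ_s N = μ_s (m g − P sin α).
Solving: P (cos α + μ_s sin α) = μ_s m g → P = 0.67×323/(cos 42° + 0.67 sin 42°) = 217/1.191 = 182 N.

P ≈ 182 N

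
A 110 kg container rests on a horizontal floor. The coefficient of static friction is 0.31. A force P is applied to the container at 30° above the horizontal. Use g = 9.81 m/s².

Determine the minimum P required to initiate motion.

N = m g − P sin α (the pull lifts the container).
At impending slip, P cos α = μ_s N = μ_s (m g − P sin α).
Solving: P (cos α + μ_s sin α) = μ_s m g → P = 0.31×1080/(cos 30° + 0.31 sin 30°) = 335/1.021 = 328 N.

P ≈ 328 N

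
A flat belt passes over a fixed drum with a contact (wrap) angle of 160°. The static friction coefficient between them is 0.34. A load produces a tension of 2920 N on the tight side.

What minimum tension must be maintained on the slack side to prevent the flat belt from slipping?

Capstan equation at impending slip: T_tight/T_slack = e^{μβ}.
β = 160° = 2.793 rad; e^{μβ} = e^{0.34×2.793} = 2.584.
T_slack = T_tight / e^{μβ} = 2920 / 2.584 = 1130 N.

T_min ≈ 1130 N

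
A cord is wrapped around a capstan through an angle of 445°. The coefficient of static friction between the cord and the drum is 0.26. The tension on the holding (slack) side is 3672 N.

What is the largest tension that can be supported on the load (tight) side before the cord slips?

At impending slip the capstan equation gives T₂/T₁ = e^{μβ} with β in radians.
β = 445° × π/180 = 7.767 rad.
e^{μβ} = e^{0.26×7.767} = 7.533.
T₂ = T₁ · e^{μβ} = 3672 × 7.533 = 27700 N.

T_max ≈ 27700 N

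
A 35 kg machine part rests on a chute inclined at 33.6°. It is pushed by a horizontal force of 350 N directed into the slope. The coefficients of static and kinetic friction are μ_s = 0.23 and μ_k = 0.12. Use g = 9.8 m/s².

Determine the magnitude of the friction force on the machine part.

The horizontal push has a component P sin θ into the surface, so N = m g cos θ + P sin θ = 285.7 + 193.7 = 479.4 N.
Along the incline, the net driving force (taking up-slope positive) is P cos θ − m g sin θ = 291.5 − 189.8 = 101.7 N, so equilibrium requires friction f = -101.7 N (down-slope).
The limit of static friction is μ_s N = 110.3 N.
Since 101.7 N is within the 110.3 N limit, the machine part stays put and friction is exactly 102 N.

f ≈ 102 N (down the incline)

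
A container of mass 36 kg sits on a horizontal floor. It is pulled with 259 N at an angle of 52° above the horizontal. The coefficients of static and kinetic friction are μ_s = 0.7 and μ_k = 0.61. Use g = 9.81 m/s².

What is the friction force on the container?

N = m g − P sin α = 353.2 − 259×sin 52° = 149.1 N.
For equilibrium, f = P cos α = 259×cos 52° = 159.5 N.
μ_s N = 0.7 × 149.1 = 104.3 N.
The required friction exceeds μ_s N, so the container moves and f = μ_k N = 90.9 N.

f ≈ 90.9 N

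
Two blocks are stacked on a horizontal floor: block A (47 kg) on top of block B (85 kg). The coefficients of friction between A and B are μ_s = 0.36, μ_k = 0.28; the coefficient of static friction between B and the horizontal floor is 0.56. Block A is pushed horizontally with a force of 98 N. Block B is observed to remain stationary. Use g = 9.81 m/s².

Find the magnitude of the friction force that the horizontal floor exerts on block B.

Normal force at the A–B interface: N₁ = m_A g = 461.1 N.
So the A–B interface can sustain at most μ_s N₁ = 166 N of static friction.
P = 98 N is within that limit, so A and B move together (both at rest); the A–B friction is simply f₁ = P = 98 N.
B experiences an equal 98 N forward from A (third law). B is in equilibrium, so the floor supplies f₂ = 98 N of static friction (limit μ_s(m_A+m_B)g = 725.2 N, not exceeded).

f ≈ 98 N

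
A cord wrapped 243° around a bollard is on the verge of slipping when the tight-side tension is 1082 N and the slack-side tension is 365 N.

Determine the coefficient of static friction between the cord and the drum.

μ ≈ 0.256

T₂/T₁ = e^{μβ} → μ = ln(T₂/T₁)/β.
β = 243° = 4.241 rad.
μ = ln(1082/365)/4.241 = ln(2.964)/4.241 = 0.256.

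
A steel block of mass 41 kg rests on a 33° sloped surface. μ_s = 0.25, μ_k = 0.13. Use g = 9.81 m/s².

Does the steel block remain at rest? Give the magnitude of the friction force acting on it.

f ≈ 43.9 N

N = m g cos θ = 337 N.
Down-slope weight component: m g sin θ = 219 N.
μ_s N = 84.3 N.
219 > 84.3 N, so it slides; kinetic friction f = μ_k N = 0.13×337 = 43.9 N.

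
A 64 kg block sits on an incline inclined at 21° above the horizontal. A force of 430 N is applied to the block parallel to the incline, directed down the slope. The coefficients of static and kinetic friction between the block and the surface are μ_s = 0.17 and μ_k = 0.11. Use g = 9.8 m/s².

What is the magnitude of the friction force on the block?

f ≈ 64.4 N (up the incline)

Perpendicular to the surface, N = m g cos θ = 64·9.8·cos 21° = 585.5 N.
The friction needed for equilibrium is m g sin θ + P = 224.8 + 430 = 654.8 N, measured positive up-slope.
Maximum static friction available: μ_s N = 0.17 × 585.5 = 99.54 N.
|654.8| exceeds 99.54 N, so the block slips down-slope; friction is kinetic, f = μ_k N = 0.11×585.5 = 64.4 N.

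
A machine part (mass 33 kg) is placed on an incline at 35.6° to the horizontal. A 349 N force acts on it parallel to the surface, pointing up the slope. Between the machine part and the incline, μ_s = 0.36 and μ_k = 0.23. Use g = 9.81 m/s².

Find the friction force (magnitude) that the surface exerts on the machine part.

f ≈ 60.5 N (down the incline)

Perpendicular to the surface, N = m g cos θ = 33·9.81·cos 35.6° = 263.2 N.
The friction needed for equilibrium is m g sin θ − P = 188.5 − 349 = -160.5 N, measured positive up-slope.
Static friction can supply at most μ_s N = 94.76 N.
|-160.5| exceeds 94.76 N, so the machine part slips up-slope; friction is kinetic, f = μ_k N = 0.23×263.2 = 60.5 N.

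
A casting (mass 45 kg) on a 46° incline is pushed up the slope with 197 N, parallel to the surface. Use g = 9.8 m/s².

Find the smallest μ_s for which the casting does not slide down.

μ_s,min ≈ 0.392

N = m g cos θ = 306.3 N.
Friction must make up the shortfall along the incline: f = m g sin θ − P = 317.2 − 197 = 120.2 N.
At the threshold f = μ_s N, so μ_s,min = 120.2/306.3 = 0.392.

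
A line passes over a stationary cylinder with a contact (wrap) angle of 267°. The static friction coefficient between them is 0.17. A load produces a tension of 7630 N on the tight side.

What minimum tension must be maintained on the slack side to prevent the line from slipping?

T_min ≈ 3460 N

Capstan equation at impending slip: T_tight/T_slack = e^{μβ}.
β = 267° = 4.66 rad; e^{μβ} = e^{0.17×4.66} = 2.208.
T_slack = T_tight / e^{μβ} = 7630 / 2.208 = 3460 N.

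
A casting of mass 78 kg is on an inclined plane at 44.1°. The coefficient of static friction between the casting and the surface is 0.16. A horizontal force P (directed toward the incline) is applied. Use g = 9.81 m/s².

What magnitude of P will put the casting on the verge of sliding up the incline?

P ≈ 1020 N

At impending motion up the slope, friction acts down-slope at its limit: f = μ_s N.
Perpendicular to the incline: N = m g cos θ + P sin θ.
Along the incline: P cos θ = m g sin θ + μ_s N = m g sin θ + μ_s (m g cos θ + P sin θ).
Solving, P (cos θ − μ_s sin θ) = m g (sin θ + μ_s cos θ), so P = 78×9.81×(sin 44.1° + 0.16 cos 44.1°)/(cos 44.1° − 0.16 sin 44.1°) = 765×0.8108/0.6068 = 1020 N.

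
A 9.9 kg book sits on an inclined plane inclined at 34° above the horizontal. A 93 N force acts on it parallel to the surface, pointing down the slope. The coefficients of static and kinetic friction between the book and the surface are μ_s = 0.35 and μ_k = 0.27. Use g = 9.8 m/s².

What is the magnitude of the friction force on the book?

f ≈ 21.7 N (up the incline)

Normal force: N = m g cos θ = 9.9 × 9.8 × cos 34° = 80.43 N.
Parallel to the incline, ΣF = 0 gives f = m g sin θ + P = 54.25 + 93 = 147.3 N (up-slope positive).
Maximum static friction available: μ_s N = 0.35 × 80.43 = 28.15 N.
|147.3| exceeds 28.15 N, so the book slips down-slope; friction is kinetic, f = μ_k N = 0.27×80.43 = 21.7 N.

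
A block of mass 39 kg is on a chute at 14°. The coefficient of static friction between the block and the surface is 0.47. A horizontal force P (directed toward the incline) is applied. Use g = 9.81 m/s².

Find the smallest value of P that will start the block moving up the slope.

P ≈ 312 N

At impending motion up the slope, friction acts down-slope at its limit: f = μ_s N.
Perpendicular to the incline: N = m g cos θ + P sin θ.
Along the incline: P cos θ = m g sin θ + μ_s N = m g sin θ + μ_s (m g cos θ + P sin θ).
Solving, P (cos θ − μ_s sin θ) = m g (sin θ + μ_s cos θ), so P = 39×9.81×(sin 14° + 0.47 cos 14°)/(cos 14° − 0.47 sin 14°) = 383×0.698/0.8566 = 312 N.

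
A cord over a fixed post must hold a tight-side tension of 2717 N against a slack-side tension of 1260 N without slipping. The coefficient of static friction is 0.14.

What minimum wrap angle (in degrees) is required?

β_min ≈ 314°

T₂/T₁ = e^{μβ} → β = ln(T₂/T₁)/μ.
β = ln(2717/1260)/0.14 = 0.7684/0.14 = 5.489 rad.
In degrees: β = 5.489 × 180/π = 314°.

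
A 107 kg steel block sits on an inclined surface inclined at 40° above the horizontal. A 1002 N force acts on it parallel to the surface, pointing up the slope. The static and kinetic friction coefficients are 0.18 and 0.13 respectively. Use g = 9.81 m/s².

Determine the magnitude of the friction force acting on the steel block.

Normal force: N = m g cos θ = 107 × 9.81 × cos 40° = 804.1 N.
For equilibrium along the incline the friction force must supply f = m g sin θ − P = 674.7 − 1002 = -327.3 N (positive meaning up-slope).
Maximum static friction available: μ_s N = 0.18 × 804.1 = 144.7 N.
Since |-327.3| > 144.7 N, static friction cannot hold it; the steel block slides up the incline and kinetic friction applies: f = μ_k N = 0.13 × 804.1 = 105 N.

f ≈ 105 N (down the incline)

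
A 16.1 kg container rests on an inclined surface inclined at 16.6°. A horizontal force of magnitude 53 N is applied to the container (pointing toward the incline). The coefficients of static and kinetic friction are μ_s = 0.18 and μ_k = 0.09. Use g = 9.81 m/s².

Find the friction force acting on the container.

f ≈ 5.67 N (down the incline)

Resolve perpendicular to the incline: N = m g cos θ + P sin θ = 16.1×9.81×cos 16.6° + 53×sin 16.6° = 166.5 N.
Parallel to the incline: P cos θ − m g sin θ = 50.79 − 45.12 = 5.669 N; the friction needed to balance this is 5.669 N acting down the slope.
Maximum static friction: μ_s N = 0.18 × 166.5 = 29.97 N.
Since 5.669 N is within the 29.97 N limit, the container stays put and friction is exactly 5.67 N.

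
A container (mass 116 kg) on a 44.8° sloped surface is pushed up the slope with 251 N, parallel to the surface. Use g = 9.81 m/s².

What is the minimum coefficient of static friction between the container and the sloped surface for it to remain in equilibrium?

N = m g cos θ = 807.5 N.
Friction must make up the shortfall along the incline: f = m g sin θ − P = 801.8 − 251 = 550.8 N.
At the threshold f = μ_s N, so μ_s,min = 550.8/807.5 = 0.682.

μ_s,min ≈ 0.682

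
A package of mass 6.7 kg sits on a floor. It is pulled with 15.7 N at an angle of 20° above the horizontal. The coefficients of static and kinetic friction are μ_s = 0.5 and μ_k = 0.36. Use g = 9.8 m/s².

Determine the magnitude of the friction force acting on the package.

N = m g − P sin α = 65.66 − 15.7×sin 20° = 60.29 N.
The horizontal driving force is P cos α = 14.75 N, so equilibrium needs friction f = 14.75 N.
μ_s N = 0.5 × 60.29 = 30.15 N.
Since 14.75 N does not exceed the limit, the package stays at rest and f = 14.8 N.

f ≈ 14.8 N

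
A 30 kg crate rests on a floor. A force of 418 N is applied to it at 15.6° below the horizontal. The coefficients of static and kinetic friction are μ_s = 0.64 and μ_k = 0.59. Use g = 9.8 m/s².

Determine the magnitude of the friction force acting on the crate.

f ≈ 240 N

Vertical equilibrium gives N = m g + P sin α = 406.4 N.
The horizontal driving force is P cos α = 402.6 N, so equilibrium needs friction f = 402.6 N.
μ_s N = 0.64 × 406.4 = 260.1 N.
402.6 > 260.1 N → the crate slides; f = μ_k N = 0.59×406.4 = 240 N.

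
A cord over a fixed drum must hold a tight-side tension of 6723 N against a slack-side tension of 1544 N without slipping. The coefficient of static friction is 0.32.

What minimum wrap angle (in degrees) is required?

T₂/T₁ = e^{μβ} → β = ln(T₂/T₁)/μ.
β = ln(6723/1544)/0.32 = 1.471/0.32 = 4.597 rad.
In degrees: β = 4.597 × 180/π = 263°.

β_min ≈ 263°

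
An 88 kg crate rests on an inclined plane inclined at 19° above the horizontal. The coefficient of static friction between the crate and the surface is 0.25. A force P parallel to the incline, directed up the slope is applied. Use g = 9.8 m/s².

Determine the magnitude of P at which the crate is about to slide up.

P ≈ 485 N

At impending motion up the slope, friction acts down-slope at its limit: f = μ_s N.
P is parallel to the surface, so N = m g cos θ = 815 N.
Along the incline: P = m g sin θ + μ_s N = 281 + 0.25×815 = 485 N.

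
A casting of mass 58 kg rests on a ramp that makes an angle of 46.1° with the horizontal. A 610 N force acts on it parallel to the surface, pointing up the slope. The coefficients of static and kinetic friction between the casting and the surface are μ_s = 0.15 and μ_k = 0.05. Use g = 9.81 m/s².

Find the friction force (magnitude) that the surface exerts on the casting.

Normal force: N = m g cos θ = 58 × 9.81 × cos 46.1° = 394.5 N.
Parallel to the incline, ΣF = 0 gives f = m g sin θ − P = 410 − 610 = -200 N (up-slope positive).
Static friction can supply at most μ_s N = 59.18 N.
|-200| exceeds 59.18 N, so the casting slips up-slope; friction is kinetic, f = μ_k N = 0.05×394.5 = 19.7 N.

f ≈ 19.7 N (down the incline)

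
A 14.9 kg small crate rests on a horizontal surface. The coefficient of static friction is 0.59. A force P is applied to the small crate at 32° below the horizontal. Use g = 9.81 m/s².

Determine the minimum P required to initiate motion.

N = m g + P sin α (the push presses the small crate into the horizontal surface).
At impending slip, P cos α = μ_s N = μ_s (m g + P sin α).
Solving: P (cos α − μ_s sin α) = μ_s m g → P = 0.59×146/(cos 32° − 0.59 sin 32°) = 86.2/0.5354 = 161 N.

P ≈ 161 N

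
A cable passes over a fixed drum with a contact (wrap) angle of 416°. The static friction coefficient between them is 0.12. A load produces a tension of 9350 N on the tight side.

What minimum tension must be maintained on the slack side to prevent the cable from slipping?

Capstan equation at impending slip: T_tight/T_slack = e^{μβ}.
β = 416° = 7.261 rad; e^{μβ} = e^{0.12×7.261} = 2.39.
T_slack = T_tight / e^{μβ} = 9350 / 2.39 = 3910 N.

T_min ≈ 3910 N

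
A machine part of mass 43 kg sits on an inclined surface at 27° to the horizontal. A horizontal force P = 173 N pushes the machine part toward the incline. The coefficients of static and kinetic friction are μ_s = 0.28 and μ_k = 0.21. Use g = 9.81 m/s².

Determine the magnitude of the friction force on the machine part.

Resolve perpendicular to the incline: N = m g cos θ + P sin θ = 43×9.81×cos 27° + 173×sin 27° = 454.4 N.
Parallel to the incline: P cos θ − m g sin θ = 154.1 − 191.5 = -37.36 N; the friction needed to balance this is 37.36 N acting up the slope.
Maximum static friction: μ_s N = 0.28 × 454.4 = 127.2 N.
|f_req| = 37.36 ≤ 127.2 N → the machine part is in equilibrium; friction equals the required value.

f ≈ 37.4 N (up the incline)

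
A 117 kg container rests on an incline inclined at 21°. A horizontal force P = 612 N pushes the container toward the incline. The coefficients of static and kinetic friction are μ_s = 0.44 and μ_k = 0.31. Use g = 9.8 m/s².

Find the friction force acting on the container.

Resolve perpendicular to the incline: N = m g cos θ + P sin θ = 117×9.8×cos 21° + 612×sin 21° = 1290 N.
Parallel to the incline: P cos θ − m g sin θ = 571.4 − 410.9 = 160.4 N; the friction needed to balance this is 160.4 N acting down the slope.
The limit of static friction is μ_s N = 567.5 N.
|f_req| = 160.4 ≤ 567.5 N → the container is in equilibrium; friction equals the required value.

f ≈ 160 N (down the incline)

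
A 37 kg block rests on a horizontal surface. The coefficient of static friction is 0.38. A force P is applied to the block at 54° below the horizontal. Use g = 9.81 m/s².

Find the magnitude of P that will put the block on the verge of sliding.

N = m g + P sin α (the push presses the block into the horizontal surface).
At impending slip, P cos α = μ_s N = μ_s (m g + P sin α).
Solving: P (cos α − μ_s sin α) = μ_s m g → P = 0.38×363/(cos 54° − 0.38 sin 54°) = 138/0.2804 = 492 N.

P ≈ 492 N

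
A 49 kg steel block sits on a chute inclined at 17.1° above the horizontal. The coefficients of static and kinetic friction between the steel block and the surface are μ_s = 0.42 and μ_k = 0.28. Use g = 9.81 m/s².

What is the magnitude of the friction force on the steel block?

The normal reaction is N = m g cos θ = 459.4 N.
For equilibrium along the incline, friction must balance the weight component: f = m g sin θ = 141.3 N up the slope.
Maximum static friction available: μ_s N = 0.42 × 459.4 = 193 N.
Since |141.3| ≤ 193 N, no slip — friction simply equals what equilibrium demands.

f ≈ 141 N (up the incline)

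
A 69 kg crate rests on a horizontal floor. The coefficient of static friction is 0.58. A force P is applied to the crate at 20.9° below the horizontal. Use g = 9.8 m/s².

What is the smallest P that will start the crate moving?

N = m g + P sin α (the push presses the crate into the horizontal floor).
At impending slip, P cos α = μ_s N = μ_s (m g + P sin α).
Solving: P (cos α − μ_s sin α) = μ_s m g → P = 0.58×676/(cos 20.9° − 0.58 sin 20.9°) = 392/0.7273 = 539 N.

P ≈ 539 N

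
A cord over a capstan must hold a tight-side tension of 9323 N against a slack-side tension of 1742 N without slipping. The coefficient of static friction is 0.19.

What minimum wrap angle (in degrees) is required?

β_min ≈ 506°

T₂/T₁ = e^{μβ} → β = ln(T₂/T₁)/μ.
β = ln(9323/1742)/0.19 = 1.677/0.19 = 8.829 rad.
In degrees: β = 8.829 × 180/π = 506°.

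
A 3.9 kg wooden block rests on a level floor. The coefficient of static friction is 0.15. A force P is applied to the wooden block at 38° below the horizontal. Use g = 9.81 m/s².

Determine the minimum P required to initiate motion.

P ≈ 8.25 N

N = m g + P sin α (the push presses the wooden block into the level floor).
At impending slip, P cos α = μ_s N = μ_s (m g + P sin α).
Solving: P (cos α − μ_s sin α) = μ_s m g → P = 0.15×38.3/(cos 38° − 0.15 sin 38°) = 5.74/0.6957 = 8.25 N.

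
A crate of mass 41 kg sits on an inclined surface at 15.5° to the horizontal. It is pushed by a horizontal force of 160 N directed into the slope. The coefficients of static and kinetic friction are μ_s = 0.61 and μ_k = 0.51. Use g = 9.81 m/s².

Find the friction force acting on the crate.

The horizontal push has a component P sin θ into the surface, so N = m g cos θ + P sin θ = 387.6 + 42.76 = 430.3 N.
Parallel to the incline: P cos θ − m g sin θ = 154.2 − 107.5 = 46.69 N; the friction needed to balance this is 46.69 N acting down the slope.
Maximum static friction: μ_s N = 0.61 × 430.3 = 262.5 N.
Since 46.69 N is within the 262.5 N limit, the crate stays put and friction is exactly 46.7 N.

f ≈ 46.7 N (down the incline)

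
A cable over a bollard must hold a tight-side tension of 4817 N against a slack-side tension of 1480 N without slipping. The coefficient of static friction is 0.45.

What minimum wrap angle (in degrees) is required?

T₂/T₁ = e^{μβ} → β = ln(T₂/T₁)/μ.
β = ln(4817/1480)/0.45 = 1.18/0.45 = 2.622 rad.
In degrees: β = 2.622 × 180/π = 150°.

β_min ≈ 150°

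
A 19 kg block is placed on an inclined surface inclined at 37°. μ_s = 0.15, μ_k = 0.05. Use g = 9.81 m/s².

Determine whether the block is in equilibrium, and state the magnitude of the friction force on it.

N = m g cos θ = 149 N.
Down-slope weight component: m g sin θ = 112 N.
μ_s N = 22.3 N.
112 > 22.3 N, so it slides; kinetic friction f = μ_k N = 0.05×149 = 7.44 N.

f ≈ 7.44 N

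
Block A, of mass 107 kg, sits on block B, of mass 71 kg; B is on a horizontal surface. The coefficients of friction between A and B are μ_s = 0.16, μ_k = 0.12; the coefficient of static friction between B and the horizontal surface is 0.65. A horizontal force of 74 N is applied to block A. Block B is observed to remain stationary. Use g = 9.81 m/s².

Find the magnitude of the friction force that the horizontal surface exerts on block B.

Normal force at the A–B interface: N₁ = m_A g = 1050 N.
Maximum static friction on A from B: μ_s N₁ = 0.16×1050 = 167.9 N.
Since P = 74 N ≤ 167.9 N, A does not slip on B; friction on A equals P = 74 N.
B experiences an equal 74 N forward from A (third law). B is in equilibrium, so the floor supplies f₂ = 74 N of static friction (limit μ_s(m_A+m_B)g = 1135 N, not exceeded).

f ≈ 74 N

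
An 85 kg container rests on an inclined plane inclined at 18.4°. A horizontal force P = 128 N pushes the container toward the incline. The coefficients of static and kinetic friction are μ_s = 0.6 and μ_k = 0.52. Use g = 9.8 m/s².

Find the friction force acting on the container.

f ≈ 141 N (up the incline)

The horizontal push has a component P sin θ into the surface, so N = m g cos θ + P sin θ = 790.4 + 40.4 = 830.8 N.
Along the incline, the net driving force (taking up-slope positive) is P cos θ − m g sin θ = 121.5 − 262.9 = -141.5 N, so equilibrium requires friction f = 141.5 N (up-slope).
The limit of static friction is μ_s N = 498.5 N.
|f_req| = 141.5 ≤ 498.5 N → the container is in equilibrium; friction equals the required value.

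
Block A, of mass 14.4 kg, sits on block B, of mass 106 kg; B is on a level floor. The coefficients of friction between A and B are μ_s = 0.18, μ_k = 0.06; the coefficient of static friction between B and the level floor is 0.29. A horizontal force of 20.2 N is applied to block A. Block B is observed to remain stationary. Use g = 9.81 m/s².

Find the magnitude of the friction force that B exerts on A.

f ≈ 20.2 N

Normal force at the A–B interface: N₁ = m_A g = 141.3 N.
So the A–B interface can sustain at most μ_s N₁ = 25.43 N of static friction.
Since P = 20.2 N ≤ 25.43 N, A does not slip on B; friction on A equals P = 20.2 N.
B experiences an equal 20.2 N forward from A (third law). B is in equilibrium, so the floor supplies f₂ = 20.2 N of static friction (limit μ_s(m_A+m_B)g = 342.5 N, not exceeded).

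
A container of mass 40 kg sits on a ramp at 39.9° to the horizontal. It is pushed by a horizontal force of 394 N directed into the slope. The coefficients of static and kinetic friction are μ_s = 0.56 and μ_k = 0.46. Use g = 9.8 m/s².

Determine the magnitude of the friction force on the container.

f ≈ 50.8 N (down the incline)

Resolve perpendicular to the incline: N = m g cos θ + P sin θ = 40×9.8×cos 39.9° + 394×sin 39.9° = 553.5 N.
Along the incline, the net driving force (taking up-slope positive) is P cos θ − m g sin θ = 302.3 − 251.4 = 50.81 N, so equilibrium requires friction f = -50.81 N (down-slope).
Maximum static friction: μ_s N = 0.56 × 553.5 = 309.9 N.
Since 50.81 N is within the 309.9 N limit, the container stays put and friction is exactly 50.8 N.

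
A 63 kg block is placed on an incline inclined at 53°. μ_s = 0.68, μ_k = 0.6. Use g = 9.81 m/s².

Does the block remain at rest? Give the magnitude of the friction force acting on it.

f ≈ 223 N

N = m g cos θ = 372 N.
Down-slope weight component: m g sin θ = 494 N.
μ_s N = 253 N.
494 > 253 N, so it slides; kinetic friction f = μ_k N = 0.6×372 = 223 N.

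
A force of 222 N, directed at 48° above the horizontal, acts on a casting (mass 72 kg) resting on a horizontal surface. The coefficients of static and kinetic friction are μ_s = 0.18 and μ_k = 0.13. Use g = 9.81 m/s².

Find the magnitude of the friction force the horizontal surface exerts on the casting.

Vertical equilibrium gives N = m g − P sin α = 541.3 N.
For equilibrium, f = P cos α = 222×cos 48° = 148.5 N.
The static-friction limit is μ_s N = 97.44 N.
148.5 > 97.44 N → the casting slides; f = μ_k N = 0.13×541.3 = 70.4 N.

f ≈ 70.4 N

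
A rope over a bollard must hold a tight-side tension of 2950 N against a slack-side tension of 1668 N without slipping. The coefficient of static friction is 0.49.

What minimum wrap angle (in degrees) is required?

β_min ≈ 66.7°

T₂/T₁ = e^{μβ} → β = ln(T₂/T₁)/μ.
β = ln(2950/1668)/0.49 = 0.5702/0.49 = 1.164 rad.
In degrees: β = 1.164 × 180/π = 66.7°.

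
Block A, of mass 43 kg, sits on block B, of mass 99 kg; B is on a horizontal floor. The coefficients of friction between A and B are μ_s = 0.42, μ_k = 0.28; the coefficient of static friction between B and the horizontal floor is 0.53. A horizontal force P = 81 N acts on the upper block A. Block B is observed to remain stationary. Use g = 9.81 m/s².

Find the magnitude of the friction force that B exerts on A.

Between the blocks, N₁ = m_A g = 421.8 N.
So the A–B interface can sustain at most μ_s N₁ = 177.2 N of static friction.
Since P = 81 N ≤ 177.2 N, A does not slip on B; friction on A equals P = 81 N.
B experiences an equal 81 N forward from A (third law). B is in equilibrium, so the floor supplies f₂ = 81 N of static friction (limit μ_s(m_A+m_B)g = 738.3 N, not exceeded).

f ≈ 81 N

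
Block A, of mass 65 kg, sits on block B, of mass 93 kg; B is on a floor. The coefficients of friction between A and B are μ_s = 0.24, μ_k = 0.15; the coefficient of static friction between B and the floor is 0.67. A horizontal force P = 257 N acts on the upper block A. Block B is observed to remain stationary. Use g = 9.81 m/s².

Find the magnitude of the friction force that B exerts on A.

Normal force at the A–B interface: N₁ = m_A g = 637.6 N.
So the A–B interface can sustain at most μ_s N₁ = 153 N of static friction.
Since P = 257 N > 153 N, A slides on B; the A–B friction is kinetic: f₁ = μ_k N₁ = 0.15×637.6 = 95.6 N.
By Newton's third law B feels 95.6 N forward from A. With B stationary, the floor's static friction on B balances it: f₂ = 95.6 N (well within μ_s(m_A+m_B)g = 1038 N).

f ≈ 95.6 N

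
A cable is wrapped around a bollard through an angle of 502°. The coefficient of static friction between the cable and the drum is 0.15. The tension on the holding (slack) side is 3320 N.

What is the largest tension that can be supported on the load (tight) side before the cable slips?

T_max ≈ 12400 N

At impending slip the capstan equation gives T₂/T₁ = e^{μβ} with β in radians.
β = 502° × π/180 = 8.762 rad.
e^{μβ} = e^{0.15×8.762} = 3.722.
T₂ = T₁ · e^{μβ} = 3320 × 3.722 = 12400 N.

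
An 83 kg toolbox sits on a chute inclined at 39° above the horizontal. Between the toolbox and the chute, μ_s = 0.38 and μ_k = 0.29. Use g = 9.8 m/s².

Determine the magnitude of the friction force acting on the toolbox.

Perpendicular to the surface, N = m g cos θ = 83·9.8·cos 39° = 632.1 N.
Along the slope the weight component is m g sin θ = 511.9 N; friction must supply exactly this, acting up-slope.
The static-friction ceiling is μ_s N = 0.38 × 632.1 = 240.2 N.
|511.9| exceeds 240.2 N, so the toolbox slips down-slope; friction is kinetic, f = μ_k N = 0.29×632.1 = 183 N.

f ≈ 183 N (up the incline)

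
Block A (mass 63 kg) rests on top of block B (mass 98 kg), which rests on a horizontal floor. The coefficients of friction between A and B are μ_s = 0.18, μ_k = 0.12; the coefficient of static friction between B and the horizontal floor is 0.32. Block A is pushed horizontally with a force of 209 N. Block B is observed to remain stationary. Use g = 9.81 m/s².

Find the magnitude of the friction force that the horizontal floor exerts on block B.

f ≈ 74.2 N

The normal force B exerts on A is simply A's weight, N₁ = 618 N.
So the A–B interface can sustain at most μ_s N₁ = 111.2 N of static friction.
P = 209 N exceeds that limit, so A slips over B and the interface friction becomes kinetic: f₁ = μ_k N₁ = 0.12×618 = 74.2 N.
By Newton's third law B feels 74.2 N forward from A. With B stationary, the floor's static friction on B balances it: f₂ = 74.2 N (well within μ_s(m_A+m_B)g = 505.4 N).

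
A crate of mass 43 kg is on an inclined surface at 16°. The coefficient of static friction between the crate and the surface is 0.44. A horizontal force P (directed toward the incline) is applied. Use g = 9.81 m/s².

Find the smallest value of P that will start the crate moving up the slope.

At impending motion up the slope, friction acts down-slope at its limit: f = μ_s N.
Perpendicular to the incline: N = m g cos θ + P sin θ.
Along the incline: P cos θ = m g sin θ + μ_s N = m g sin θ + μ_s (m g cos θ + P sin θ).
Solving, P (cos θ − μ_s sin θ) = m g (sin θ + μ_s cos θ), so P = 43×9.81×(sin 16° + 0.44 cos 16°)/(cos 16° − 0.44 sin 16°) = 422×0.6986/0.84 = 351 N.

P ≈ 351 N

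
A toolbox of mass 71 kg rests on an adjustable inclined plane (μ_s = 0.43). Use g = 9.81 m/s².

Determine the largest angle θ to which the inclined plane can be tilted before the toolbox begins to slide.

At the slip threshold, m g sin θ = μ_s · m g cos θ, so tan θ = μ_s.
θ_max = arctan(0.43) = 23.3°.

θ_max ≈ 23.3°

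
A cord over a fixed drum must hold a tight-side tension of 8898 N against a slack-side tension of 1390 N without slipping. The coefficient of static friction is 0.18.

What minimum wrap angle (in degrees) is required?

β_min ≈ 591°

T₂/T₁ = e^{μβ} → β = ln(T₂/T₁)/μ.
β = ln(8898/1390)/0.18 = 1.857/0.18 = 10.31 rad.
In degrees: β = 10.31 × 180/π = 591°.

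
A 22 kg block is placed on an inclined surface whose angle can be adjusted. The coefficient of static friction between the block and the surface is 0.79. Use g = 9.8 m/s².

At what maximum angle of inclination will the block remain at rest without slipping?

At the slip threshold, m g sin θ = μ_s · m g cos θ, so tan θ = μ_s.
θ_max = arctan(0.79) = 38.3°.

θ_max ≈ 38.3°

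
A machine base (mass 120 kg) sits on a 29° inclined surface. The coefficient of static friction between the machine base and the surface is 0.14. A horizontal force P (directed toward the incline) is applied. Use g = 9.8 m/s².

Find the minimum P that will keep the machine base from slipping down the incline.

P_min ≈ 452 N

The machine base tends to slide down (tan θ > μ_s), so at the point of impending slip friction acts up-slope at its limit: f = μ_s N.
Perpendicular to the incline: N = m g cos θ + P sin θ.
Along the incline: P cos θ + μ_s N = m g sin θ, i.e. P cos θ + μ_s (m g cos θ + P sin θ) = m g sin θ.
Solving, P (cos θ + μ_s sin θ) = m g (sin θ − μ_s cos θ), so P = 1180×0.3624/0.9425 = 452 N.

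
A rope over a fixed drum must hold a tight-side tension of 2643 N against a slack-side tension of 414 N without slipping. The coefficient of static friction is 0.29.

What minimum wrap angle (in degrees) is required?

T₂/T₁ = e^{μβ} → β = ln(T₂/T₁)/μ.
β = ln(2643/414)/0.29 = 1.854/0.29 = 6.392 rad.
In degrees: β = 6.392 × 180/π = 366°.

β_min ≈ 366°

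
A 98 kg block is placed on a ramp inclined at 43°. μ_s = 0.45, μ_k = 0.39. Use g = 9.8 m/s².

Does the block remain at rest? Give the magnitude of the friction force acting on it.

N = m g cos θ = 702 N.
Down-slope weight component: m g sin θ = 655 N.
μ_s N = 316 N.
655 > 316 N, so it slides; kinetic friction f = μ_k N = 0.39×702 = 274 N.

f ≈ 274 N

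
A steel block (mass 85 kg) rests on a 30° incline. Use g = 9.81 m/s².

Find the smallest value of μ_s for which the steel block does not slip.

At the slip threshold m g sin θ = μ_s m g cos θ, so μ_s,min = tan θ.
μ_s,min = tan 30° = 0.577.

μ_s,min ≈ 0.577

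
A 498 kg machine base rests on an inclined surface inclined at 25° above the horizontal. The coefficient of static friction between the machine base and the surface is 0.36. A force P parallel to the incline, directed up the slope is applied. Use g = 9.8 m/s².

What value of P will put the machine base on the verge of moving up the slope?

At impending motion up the slope, friction acts down-slope at its limit: f = μ_s N.
P is parallel to the surface, so N = m g cos θ = 4420 N.
Along the incline: P = m g sin θ + μ_s N = 2060 + 0.36×4420 = 3650 N.

P ≈ 3650 N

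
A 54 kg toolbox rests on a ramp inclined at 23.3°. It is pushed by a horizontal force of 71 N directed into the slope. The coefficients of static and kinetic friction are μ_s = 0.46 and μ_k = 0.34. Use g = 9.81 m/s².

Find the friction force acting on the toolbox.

Resolve perpendicular to the incline: N = m g cos θ + P sin θ = 54×9.81×cos 23.3° + 71×sin 23.3° = 514.6 N.
Along the incline, the net driving force (taking up-slope positive) is P cos θ − m g sin θ = 65.21 − 209.5 = -144.3 N, so equilibrium requires friction f = 144.3 N (up-slope).
The limit of static friction is μ_s N = 236.7 N.
Since 144.3 N is within the 236.7 N limit, the toolbox stays put and friction is exactly 144 N.

f ≈ 144 N (up the incline)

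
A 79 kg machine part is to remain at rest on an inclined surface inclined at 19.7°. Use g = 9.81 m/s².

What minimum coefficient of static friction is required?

μ_s,min ≈ 0.358

At the slip threshold m g sin θ = μ_s m g cos θ, so μ_s,min = tan θ.
μ_s,min = tan 19.7° = 0.358.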